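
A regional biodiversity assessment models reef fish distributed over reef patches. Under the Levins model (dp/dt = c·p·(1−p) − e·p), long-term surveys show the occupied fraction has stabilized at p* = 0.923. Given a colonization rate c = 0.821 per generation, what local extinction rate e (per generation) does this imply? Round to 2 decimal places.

0.06

At equilibrium c(1−p*) = e.
e = 0.821 × (1 − 0.923) = 0.821 × 0.0770 = 0.0632.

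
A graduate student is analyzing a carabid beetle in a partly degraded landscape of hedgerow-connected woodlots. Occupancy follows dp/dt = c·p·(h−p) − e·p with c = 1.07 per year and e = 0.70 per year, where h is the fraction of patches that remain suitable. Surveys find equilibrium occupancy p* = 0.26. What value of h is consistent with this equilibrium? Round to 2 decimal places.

At equilibrium c(h−p*) = e, so h = p* + e/c.
h = 0.26 + 0.70/1.07 = 0.26 + 0.6542 = 0.9142.

0.91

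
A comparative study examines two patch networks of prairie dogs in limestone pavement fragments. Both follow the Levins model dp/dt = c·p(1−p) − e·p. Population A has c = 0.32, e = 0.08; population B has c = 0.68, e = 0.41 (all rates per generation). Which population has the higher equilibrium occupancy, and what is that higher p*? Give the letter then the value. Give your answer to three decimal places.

A: p*_A = 1 − 0.08/0.32 = 0.7500.
B: p*_B = 1 − 0.41/0.68 = 0.3971.
A is higher at 0.7500.

A, 0.750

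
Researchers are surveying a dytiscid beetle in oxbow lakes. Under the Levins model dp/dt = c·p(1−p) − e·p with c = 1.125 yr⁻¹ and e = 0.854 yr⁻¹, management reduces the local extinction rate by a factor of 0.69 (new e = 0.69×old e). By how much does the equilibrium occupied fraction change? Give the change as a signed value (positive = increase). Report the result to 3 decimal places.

Before: p* = 1 − 0.854/1.125 = 0.2409.
After the change, c = 1.125, e = 0.58926, so p* = 1 − 0.58926/1.125 = 0.4762.
Δp* = 0.4762 − 0.2409 = +0.2353.

0.235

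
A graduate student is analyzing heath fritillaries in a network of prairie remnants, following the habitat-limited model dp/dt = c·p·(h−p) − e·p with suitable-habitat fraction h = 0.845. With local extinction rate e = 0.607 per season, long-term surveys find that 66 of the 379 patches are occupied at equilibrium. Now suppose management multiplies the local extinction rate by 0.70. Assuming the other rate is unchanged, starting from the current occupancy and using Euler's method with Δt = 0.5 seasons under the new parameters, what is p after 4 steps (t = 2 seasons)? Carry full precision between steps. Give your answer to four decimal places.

Observed p* = 66/379 = 0.17414.
Balance c(h−p*) = e gives c = e/(0.845 − 0.17414) = 0.607/0.67086 = 0.90481.
Starting from p₀ = 0.17414; update p ← p + (dp/dt)·Δt with the new parameters.
t = 0.5: p = 0.17414 + (+0.01586) = 0.19000
t = 1: p = 0.19000 + (+0.01594) = 0.20593
t = 1.5: p = 0.20593 + (+0.01579) = 0.22172
t = 2: p = 0.22172 + (+0.01542) = 0.23714

0.2371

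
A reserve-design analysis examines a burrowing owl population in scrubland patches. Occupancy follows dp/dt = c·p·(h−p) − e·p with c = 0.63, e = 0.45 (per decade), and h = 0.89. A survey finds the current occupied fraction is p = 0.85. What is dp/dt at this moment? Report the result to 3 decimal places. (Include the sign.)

Colonization term: c·p·(h−p) = 0.63×0.85×0.0400 = 0.02142.
Extinction term: e·p = 0.38250.
dp/dt = 0.02142 − 0.38250 = -0.36108.

-0.361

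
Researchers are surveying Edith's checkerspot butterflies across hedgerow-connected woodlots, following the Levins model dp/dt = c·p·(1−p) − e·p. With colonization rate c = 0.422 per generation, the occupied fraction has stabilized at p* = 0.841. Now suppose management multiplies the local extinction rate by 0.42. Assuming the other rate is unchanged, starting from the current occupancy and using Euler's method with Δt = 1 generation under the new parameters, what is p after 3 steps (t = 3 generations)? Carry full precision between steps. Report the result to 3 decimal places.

0.910

Balance c(1−p*) = e gives e = 0.422×(1 − 0.84100) = 0.06710.
Starting from p₀ = 0.84100; update p ← p + (dp/dt)·Δt with the new parameters.
t = 1: p = 0.84100 + (+0.03273) = 0.87373
t = 2: p = 0.87373 + (+0.02194) = 0.89566
t = 3: p = 0.89566 + (+0.01419) = 0.90986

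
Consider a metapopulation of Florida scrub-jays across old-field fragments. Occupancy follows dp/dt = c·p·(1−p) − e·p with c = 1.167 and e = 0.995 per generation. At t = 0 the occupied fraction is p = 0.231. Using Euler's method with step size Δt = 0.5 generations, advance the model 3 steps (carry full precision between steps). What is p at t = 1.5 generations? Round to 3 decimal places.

Update rule: p ← p + [c·p·(1−p) − e·p]·Δt with Δt = 0.5.
p: 0.23100 → 0.21973  (Δp = -0.01127)
p: 0.21973 → 0.21045  (Δp = -0.00928)
p: 0.21045 → 0.20271  (Δp = -0.00774)

0.203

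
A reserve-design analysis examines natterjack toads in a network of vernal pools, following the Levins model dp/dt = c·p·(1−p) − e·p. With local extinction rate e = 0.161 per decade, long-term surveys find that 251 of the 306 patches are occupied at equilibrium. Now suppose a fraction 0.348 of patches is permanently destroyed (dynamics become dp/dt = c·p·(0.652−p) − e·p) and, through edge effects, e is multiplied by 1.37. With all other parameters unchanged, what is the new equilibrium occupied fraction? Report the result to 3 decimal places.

0.406

Observed p* = 251/306 = 0.82026.
Balance c(1−p*) = e gives c = e/(1 − 0.82026) = 0.161/0.17974 = 0.89574.
New p* = 0.652 − e/c = 0.652 − 0.22057/0.89574 = 0.40576.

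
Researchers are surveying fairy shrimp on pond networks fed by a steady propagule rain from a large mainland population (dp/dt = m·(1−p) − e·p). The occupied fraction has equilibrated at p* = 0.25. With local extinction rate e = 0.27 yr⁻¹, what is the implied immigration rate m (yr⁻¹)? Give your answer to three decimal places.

0.090

At equilibrium m(1−p*) = e·p*, so m = e·p*/(1−p*).
m = 0.27 × 0.25 / 0.7500 = 0.0675/0.7500 = 0.0900.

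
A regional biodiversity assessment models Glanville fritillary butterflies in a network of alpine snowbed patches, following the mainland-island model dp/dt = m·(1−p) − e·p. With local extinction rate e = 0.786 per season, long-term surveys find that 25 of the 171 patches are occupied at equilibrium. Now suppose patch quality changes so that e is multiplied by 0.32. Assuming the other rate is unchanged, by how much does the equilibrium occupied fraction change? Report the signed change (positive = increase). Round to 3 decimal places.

0.202

Observed p* = 25/171 = 0.14620.
Balance m(1−p*) = e·p* gives m = e·p*/(1−p*) = 0.786×0.14620/0.85380 = 0.13459.
New p* = m/(m+e) = 0.13459/(0.13459+0.25152) = 0.34858.
Δp* = 0.34858 − 0.14620 = +0.20238.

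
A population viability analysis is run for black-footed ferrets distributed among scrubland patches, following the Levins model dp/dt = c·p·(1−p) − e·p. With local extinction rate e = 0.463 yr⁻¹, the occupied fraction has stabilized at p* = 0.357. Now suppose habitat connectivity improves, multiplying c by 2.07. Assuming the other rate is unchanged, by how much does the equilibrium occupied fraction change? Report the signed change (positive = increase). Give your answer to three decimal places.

Balance c(1−p*) = e gives c = e/(1 − 0.35700) = 0.463/0.64300 = 0.72006.
New p* = 1 − e/c = 1 − 0.46300/1.49052 = 0.68937.
Δp* = 0.68937 − 0.35700 = +0.33237.

0.332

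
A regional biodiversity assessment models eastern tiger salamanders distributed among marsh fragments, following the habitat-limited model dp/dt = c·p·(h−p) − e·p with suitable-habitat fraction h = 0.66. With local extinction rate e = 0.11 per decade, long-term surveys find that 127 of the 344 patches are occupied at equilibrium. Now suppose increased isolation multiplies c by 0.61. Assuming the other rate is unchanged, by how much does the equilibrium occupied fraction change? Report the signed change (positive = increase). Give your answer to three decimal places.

-0.186

Observed p* = 127/344 = 0.36919.
Balance c(h−p*) = e gives c = e/(0.66 − 0.36919) = 0.11/0.29081 = 0.37825.
New p* = 0.66 − e/c = 0.66 − 0.11000/0.23073 = 0.18325.
Δp* = 0.18325 − 0.36919 = -0.18594.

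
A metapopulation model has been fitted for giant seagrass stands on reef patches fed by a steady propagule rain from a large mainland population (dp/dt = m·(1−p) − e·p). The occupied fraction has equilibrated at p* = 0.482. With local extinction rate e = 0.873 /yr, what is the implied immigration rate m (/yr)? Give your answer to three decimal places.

At equilibrium m(1−p*) = e·p*, so m = e·p*/(1−p*).
m = 0.873 × 0.482 / 0.5180 = 0.4208/0.5180 = 0.8123.

0.812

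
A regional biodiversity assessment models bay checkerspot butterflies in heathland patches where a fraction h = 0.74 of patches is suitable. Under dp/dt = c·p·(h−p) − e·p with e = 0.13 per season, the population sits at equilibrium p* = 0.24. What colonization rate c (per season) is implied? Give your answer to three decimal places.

At equilibrium c(h−p*) = e, so c = e/(h−p*).
c = 0.13/(0.74 − 0.24) = 0.13/0.5000 = 0.2600.

0.260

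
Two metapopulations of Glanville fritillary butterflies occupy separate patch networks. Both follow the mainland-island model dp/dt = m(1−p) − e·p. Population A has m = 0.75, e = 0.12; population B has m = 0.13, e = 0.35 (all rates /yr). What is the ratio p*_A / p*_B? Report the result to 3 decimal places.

A: p*_A = m/(m+e) = 0.75/0.8700 = 0.8621.
B: p*_B = 0.13/0.4800 = 0.2708.
p*_A / p*_B = 0.8621/0.2708 = 3.1830.

3.183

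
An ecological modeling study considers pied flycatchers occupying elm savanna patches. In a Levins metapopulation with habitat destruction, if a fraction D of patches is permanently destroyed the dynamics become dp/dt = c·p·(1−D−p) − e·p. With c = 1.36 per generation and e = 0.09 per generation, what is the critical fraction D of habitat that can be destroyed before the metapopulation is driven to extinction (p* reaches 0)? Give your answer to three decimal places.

0.934

The nontrivial equilibrium is p* = (1−D) − e/c; extinction occurs when this hits zero.
So D_crit = 1 − e/c = 1 − 0.09/1.36 = 1 − 0.0662 = 0.9338.
This equals the undisturbed p*, a classic result of Lande's extension.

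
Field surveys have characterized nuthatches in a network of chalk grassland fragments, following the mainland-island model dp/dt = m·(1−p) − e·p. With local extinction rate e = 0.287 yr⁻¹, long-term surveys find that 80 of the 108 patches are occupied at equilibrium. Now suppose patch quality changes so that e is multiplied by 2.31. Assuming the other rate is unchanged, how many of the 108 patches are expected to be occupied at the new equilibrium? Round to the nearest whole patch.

Observed p* = 80/108 = 0.74074.
Balance m(1−p*) = e·p* gives m = e·p*/(1−p*) = 0.287×0.74074/0.25926 = 0.82000.
New p* = m/(m+e) = 0.82000/(0.82000+0.66297) = 0.55294.
Expected occupied = 108 × 0.55294 = 59.72 ≈ 60.

60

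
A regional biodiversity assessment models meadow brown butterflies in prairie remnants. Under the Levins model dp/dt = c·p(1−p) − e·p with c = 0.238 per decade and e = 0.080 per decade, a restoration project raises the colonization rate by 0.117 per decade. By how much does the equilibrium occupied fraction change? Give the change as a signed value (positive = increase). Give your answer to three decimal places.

0.111

Before: p* = 1 − 0.080/0.238 = 0.6639.
After the change, c = 0.355, e = 0.08, so p* = 1 − 0.08/0.355 = 0.7746.
Δp* = 0.7746 − 0.6639 = +0.1108.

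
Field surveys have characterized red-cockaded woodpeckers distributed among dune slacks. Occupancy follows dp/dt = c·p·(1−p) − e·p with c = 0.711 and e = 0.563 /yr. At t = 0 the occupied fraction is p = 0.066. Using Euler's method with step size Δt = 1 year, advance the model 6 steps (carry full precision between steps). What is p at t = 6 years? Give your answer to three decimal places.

0.110

Update rule: p ← p + [c·p·(1−p) − e·p]·Δt with Δt = 1.
  1  |  dp/dt·Δt = +0.006671  |  p_1 = 0.072671
  2  |  dp/dt·Δt = +0.007000  |  p_2 = 0.079671
  3  |  dp/dt·Δt = +0.007278  |  p_3 = 0.086950
  4  |  dp/dt·Δt = +0.007493  |  p_4 = 0.094443
  5  |  dp/dt·Δt = +0.007636  |  p_5 = 0.102079
  6  |  dp/dt·Δt = +0.007699  |  p_6 = 0.109778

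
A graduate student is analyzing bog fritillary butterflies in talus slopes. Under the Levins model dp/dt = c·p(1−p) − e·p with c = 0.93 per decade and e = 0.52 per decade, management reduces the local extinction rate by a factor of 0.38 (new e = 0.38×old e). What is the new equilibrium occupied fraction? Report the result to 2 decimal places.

0.79

Before: p* = 1 − 0.52/0.93 = 0.4409.
After the change, c = 0.93, e = 0.1976, so p* = 1 − 0.1976/0.93 = 0.7875.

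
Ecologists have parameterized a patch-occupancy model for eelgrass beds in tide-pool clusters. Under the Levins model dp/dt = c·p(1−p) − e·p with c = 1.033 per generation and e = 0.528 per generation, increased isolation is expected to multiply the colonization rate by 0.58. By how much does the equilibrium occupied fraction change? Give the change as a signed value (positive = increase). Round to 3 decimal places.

-0.370

Before: p* = 1 − 0.528/1.033 = 0.4889.
After the change, c = 0.59914, e = 0.528, so p* = 1 − 0.528/0.59914 = 0.1187.
Δp* = 0.1187 − 0.4889 = -0.3701.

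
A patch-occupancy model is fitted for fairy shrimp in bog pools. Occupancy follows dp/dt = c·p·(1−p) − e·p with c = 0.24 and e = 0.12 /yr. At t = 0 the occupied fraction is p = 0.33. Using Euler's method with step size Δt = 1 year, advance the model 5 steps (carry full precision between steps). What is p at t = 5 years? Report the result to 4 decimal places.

Update rule: p ← p + [c·p·(1−p) − e·p]·Δt with Δt = 1.
step 1: Δp = +0.01346, p = 0.34346
step 2: Δp = +0.01290, p = 0.35637
step 3: Δp = +0.01228, p = 0.36865
step 4: Δp = +0.01162, p = 0.38027
step 5: Δp = +0.01093, p = 0.39120

0.3912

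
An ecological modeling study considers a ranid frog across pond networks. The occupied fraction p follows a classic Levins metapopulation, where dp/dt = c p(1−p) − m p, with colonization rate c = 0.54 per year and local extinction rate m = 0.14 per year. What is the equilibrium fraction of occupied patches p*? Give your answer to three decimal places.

0.741

At equilibrium, colonization balances extinction: c·p*·(1−p*) = m·p*.
So p* = 1 − m/c = 1 − 0.14/0.54 = 1 − 0.2593 = 0.7407.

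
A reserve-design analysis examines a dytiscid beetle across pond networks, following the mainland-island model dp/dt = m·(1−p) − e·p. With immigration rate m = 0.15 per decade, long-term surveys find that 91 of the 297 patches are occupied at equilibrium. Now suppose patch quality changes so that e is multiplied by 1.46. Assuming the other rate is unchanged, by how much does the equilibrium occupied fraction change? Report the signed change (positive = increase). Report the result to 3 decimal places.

-0.074

Observed p* = 91/297 = 0.30640.
Balance m(1−p*) = e·p* gives e = m(1−p*)/p* = 0.15×0.69360/0.30640 = 0.33956.
New p* = m/(m+e) = 0.15000/(0.15000+0.49576) = 0.23228.
Δp* = 0.23228 − 0.30640 = -0.07412.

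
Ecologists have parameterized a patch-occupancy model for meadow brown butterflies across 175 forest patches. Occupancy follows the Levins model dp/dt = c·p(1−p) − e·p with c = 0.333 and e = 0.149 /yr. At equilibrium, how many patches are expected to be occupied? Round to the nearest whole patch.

p* = 1 − e/c = 1 − 0.149/0.333 = 0.5526.
Expected occupied patches = N × p* = 175 × 0.5526 = 96.70 ≈ 97.

97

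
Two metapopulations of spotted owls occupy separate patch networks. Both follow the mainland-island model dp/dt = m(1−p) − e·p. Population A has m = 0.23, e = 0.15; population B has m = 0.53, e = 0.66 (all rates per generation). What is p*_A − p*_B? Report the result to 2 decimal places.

A: p*_A = m/(m+e) = 0.23/0.3800 = 0.6053.
B: p*_B = 0.53/1.1900 = 0.4454.
p*_A − p*_B = 0.6053 − 0.4454 = 0.1599.

0.16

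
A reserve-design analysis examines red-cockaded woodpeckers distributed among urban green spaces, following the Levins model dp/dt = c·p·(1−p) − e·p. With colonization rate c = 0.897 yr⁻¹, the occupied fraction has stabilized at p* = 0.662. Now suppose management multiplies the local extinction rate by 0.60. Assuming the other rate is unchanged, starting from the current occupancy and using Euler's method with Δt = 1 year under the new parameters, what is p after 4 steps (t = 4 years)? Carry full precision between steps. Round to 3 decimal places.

0.796

Balance c(1−p*) = e gives e = 0.897×(1 − 0.66200) = 0.30319.
Starting from p₀ = 0.66200; update p ← p + (dp/dt)·Δt with the new parameters.
  1  |  dp/dt·Δt = +0.080284  |  p_1 = 0.742284
  2  |  dp/dt·Δt = +0.036565  |  p_2 = 0.778849
  3  |  dp/dt·Δt = +0.012821  |  p_3 = 0.791669
  4  |  dp/dt·Δt = +0.003927  |  p_4 = 0.795597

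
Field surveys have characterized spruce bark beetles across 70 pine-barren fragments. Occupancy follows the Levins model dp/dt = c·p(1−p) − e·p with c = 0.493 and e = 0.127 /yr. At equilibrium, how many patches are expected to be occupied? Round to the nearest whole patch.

p* = 1 − e/c = 1 − 0.127/0.493 = 0.7424.
Expected occupied patches = N × p* = 70 × 0.7424 = 51.97 ≈ 52.

52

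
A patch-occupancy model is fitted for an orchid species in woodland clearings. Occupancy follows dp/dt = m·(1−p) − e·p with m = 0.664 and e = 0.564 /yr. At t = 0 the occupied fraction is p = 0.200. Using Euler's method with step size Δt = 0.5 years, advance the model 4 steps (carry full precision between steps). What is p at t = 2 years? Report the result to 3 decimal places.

Update rule: p ← p + [m·(1−p) − e·p]·Δt with Δt = 0.5.
step 1: Δp = +0.20920, p = 0.40920
step 2: Δp = +0.08075, p = 0.48995
step 3: Δp = +0.03117, p = 0.52112
step 4: Δp = +0.01203, p = 0.53315

0.533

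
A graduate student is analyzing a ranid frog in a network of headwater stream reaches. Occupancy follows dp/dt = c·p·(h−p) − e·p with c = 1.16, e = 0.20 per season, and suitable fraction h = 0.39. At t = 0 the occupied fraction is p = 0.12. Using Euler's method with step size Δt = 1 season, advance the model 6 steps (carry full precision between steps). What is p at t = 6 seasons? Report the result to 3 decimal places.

0.187

Update rule: p ← p + [c·p·(h−p) − e·p]·Δt with Δt = 1.
t = 1: p = 0.12000 + (+0.01358) = 0.13358
t = 2: p = 0.13358 + (+0.01302) = 0.14660
t = 3: p = 0.14660 + (+0.01207) = 0.15867
t = 4: p = 0.15867 + (+0.01084) = 0.16952
t = 5: p = 0.16952 + (+0.00945) = 0.17897
t = 6: p = 0.17897 + (+0.00802) = 0.18699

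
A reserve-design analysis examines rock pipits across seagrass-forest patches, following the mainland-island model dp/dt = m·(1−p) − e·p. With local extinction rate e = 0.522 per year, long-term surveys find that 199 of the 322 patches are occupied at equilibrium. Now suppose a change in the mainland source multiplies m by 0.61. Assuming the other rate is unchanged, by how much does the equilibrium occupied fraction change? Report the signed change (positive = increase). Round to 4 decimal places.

-0.1213

Observed p* = 199/322 = 0.61801.
Balance m(1−p*) = e·p* gives m = e·p*/(1−p*) = 0.522×0.61801/0.38199 = 0.84453.
New p* = m/(m+e) = 0.51516/(0.51516+0.52200) = 0.49670.
Δp* = 0.49670 − 0.61801 = -0.12131.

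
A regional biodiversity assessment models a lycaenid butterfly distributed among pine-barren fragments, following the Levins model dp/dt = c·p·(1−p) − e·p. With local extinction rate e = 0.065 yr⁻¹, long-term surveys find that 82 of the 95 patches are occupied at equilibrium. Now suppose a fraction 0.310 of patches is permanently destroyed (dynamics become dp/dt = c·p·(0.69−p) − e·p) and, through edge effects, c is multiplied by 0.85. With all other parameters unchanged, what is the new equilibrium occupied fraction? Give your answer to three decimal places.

0.529

Observed p* = 82/95 = 0.86316.
Balance c(1−p*) = e gives c = e/(1 − 0.86316) = 0.065/0.13684 = 0.47501.
New p* = 0.69 − e/c = 0.69 − 0.06500/0.40376 = 0.52901.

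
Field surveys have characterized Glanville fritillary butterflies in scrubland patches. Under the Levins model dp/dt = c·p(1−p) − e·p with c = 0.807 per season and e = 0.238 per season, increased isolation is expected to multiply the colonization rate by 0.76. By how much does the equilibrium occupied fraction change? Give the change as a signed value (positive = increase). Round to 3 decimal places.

-0.093

Before: p* = 1 − 0.238/0.807 = 0.7051.
After the change, c = 0.61332, e = 0.238, so p* = 1 − 0.238/0.61332 = 0.6119.
Δp* = 0.6119 − 0.7051 = -0.0931.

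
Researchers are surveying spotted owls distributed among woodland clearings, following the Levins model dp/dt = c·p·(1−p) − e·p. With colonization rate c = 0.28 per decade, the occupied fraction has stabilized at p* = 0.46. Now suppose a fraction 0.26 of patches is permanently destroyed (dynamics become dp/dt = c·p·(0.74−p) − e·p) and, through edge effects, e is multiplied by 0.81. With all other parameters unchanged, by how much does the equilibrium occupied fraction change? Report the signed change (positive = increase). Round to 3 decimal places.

Balance c(1−p*) = e gives e = 0.28×(1 − 0.46000) = 0.15120.
New p* = 0.74 − e/c = 0.74 − 0.12247/0.28000 = 0.30261.
Δp* = 0.30261 − 0.46000 = -0.15739.

-0.157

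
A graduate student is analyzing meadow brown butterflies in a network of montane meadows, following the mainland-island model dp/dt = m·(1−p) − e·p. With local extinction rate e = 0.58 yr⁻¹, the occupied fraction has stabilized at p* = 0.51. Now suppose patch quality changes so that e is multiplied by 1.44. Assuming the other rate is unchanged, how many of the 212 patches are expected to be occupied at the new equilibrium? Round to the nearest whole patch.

89

Balance m(1−p*) = e·p* gives m = e·p*/(1−p*) = 0.58×0.51000/0.49000 = 0.60367.
New p* = m/(m+e) = 0.60367/(0.60367+0.83520) = 0.41954.
Expected occupied = 212 × 0.41954 = 88.94 ≈ 89.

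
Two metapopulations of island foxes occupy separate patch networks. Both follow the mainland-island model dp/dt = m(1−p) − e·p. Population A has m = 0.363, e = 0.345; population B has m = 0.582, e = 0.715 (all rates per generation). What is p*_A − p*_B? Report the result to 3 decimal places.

A: p*_A = m/(m+e) = 0.363/0.7080 = 0.5127.
B: p*_B = 0.582/1.2970 = 0.4487.
p*_A − p*_B = 0.5127 − 0.4487 = 0.0640.

0.064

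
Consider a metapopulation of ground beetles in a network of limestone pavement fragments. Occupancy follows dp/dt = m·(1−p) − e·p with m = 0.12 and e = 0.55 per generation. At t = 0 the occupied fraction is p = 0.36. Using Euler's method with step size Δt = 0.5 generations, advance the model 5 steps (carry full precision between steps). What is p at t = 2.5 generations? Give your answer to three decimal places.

0.203

Update rule: p ← p + [m·(1−p) − e·p]·Δt with Δt = 0.5.
step 1: Δp = -0.06060, p = 0.29940
step 2: Δp = -0.04030, p = 0.25910
step 3: Δp = -0.02680, p = 0.23230
step 4: Δp = -0.01782, p = 0.21448
step 5: Δp = -0.01185, p = 0.20263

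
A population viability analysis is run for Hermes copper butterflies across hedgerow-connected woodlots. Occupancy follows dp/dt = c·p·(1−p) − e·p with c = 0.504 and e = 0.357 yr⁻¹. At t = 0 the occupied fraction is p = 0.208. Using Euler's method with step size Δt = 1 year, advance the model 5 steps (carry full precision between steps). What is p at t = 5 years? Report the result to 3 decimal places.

Update rule: p ← p + [c·p·(1−p) − e·p]·Δt with Δt = 1.
p: 0.20800 → 0.21677  (Δp = +0.00877)
p: 0.21677 → 0.22495  (Δp = +0.00818)
p: 0.22495 → 0.23252  (Δp = +0.00756)
p: 0.23252 → 0.23945  (Δp = +0.00693)
p: 0.23945 → 0.24575  (Δp = +0.00630)

0.246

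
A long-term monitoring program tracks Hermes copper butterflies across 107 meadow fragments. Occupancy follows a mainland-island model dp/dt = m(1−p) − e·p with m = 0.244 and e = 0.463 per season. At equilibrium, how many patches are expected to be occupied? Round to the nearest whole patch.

37

p* = m/(m+e) = 0.244/0.7070 = 0.3451.
Expected occupied patches = N × p* = 107 × 0.3451 = 36.93 ≈ 37.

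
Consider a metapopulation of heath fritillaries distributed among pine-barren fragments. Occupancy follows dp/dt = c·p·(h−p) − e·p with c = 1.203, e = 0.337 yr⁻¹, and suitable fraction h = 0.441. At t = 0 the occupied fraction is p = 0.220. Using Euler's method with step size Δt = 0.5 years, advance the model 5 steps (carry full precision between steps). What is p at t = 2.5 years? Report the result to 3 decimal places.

Update rule: p ← p + [c·p·(h−p) − e·p]·Δt with Δt = 0.5.
t = 0.5: p = 0.22000 + (-0.00783) = 0.21217
t = 1: p = 0.21217 + (-0.00655) = 0.20563
t = 1.5: p = 0.20563 + (-0.00554) = 0.20009
t = 2: p = 0.20009 + (-0.00472) = 0.19537
t = 2.5: p = 0.19537 + (-0.00405) = 0.19132

0.191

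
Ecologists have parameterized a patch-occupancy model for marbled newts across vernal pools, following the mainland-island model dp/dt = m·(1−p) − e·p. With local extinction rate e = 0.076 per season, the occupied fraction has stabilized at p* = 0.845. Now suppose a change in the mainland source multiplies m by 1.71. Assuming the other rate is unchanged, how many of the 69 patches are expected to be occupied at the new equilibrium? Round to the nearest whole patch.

Balance m(1−p*) = e·p* gives m = e·p*/(1−p*) = 0.076×0.84500/0.15500 = 0.41432.
New p* = m/(m+e) = 0.70849/(0.70849+0.07600) = 0.90312.
Expected occupied = 69 × 0.90312 = 62.32 ≈ 62.

62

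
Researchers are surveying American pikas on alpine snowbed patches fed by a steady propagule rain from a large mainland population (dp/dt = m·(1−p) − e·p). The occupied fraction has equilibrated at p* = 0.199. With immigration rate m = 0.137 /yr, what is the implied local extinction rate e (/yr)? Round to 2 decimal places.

At equilibrium m(1−p*) = e·p*, so e = m(1−p*)/p*.
e = 0.137 × 0.8010 / 0.199 = 0.5514.

0.55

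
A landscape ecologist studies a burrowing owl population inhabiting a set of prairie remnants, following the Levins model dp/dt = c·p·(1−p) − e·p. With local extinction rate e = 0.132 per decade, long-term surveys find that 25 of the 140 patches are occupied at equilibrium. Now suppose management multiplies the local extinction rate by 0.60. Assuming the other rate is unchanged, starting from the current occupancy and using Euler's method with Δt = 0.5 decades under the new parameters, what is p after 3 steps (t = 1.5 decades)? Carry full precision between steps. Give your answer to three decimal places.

0.193

Observed p* = 25/140 = 0.17857.
Balance c(1−p*) = e gives c = e/(1 − 0.17857) = 0.132/0.82143 = 0.16070.
Starting from p₀ = 0.17857; update p ← p + (dp/dt)·Δt with the new parameters.
p: 0.17857 → 0.18329  (Δp = +0.00471)
p: 0.18329 → 0.18806  (Δp = +0.00477)
p: 0.18806 → 0.19288  (Δp = +0.00482)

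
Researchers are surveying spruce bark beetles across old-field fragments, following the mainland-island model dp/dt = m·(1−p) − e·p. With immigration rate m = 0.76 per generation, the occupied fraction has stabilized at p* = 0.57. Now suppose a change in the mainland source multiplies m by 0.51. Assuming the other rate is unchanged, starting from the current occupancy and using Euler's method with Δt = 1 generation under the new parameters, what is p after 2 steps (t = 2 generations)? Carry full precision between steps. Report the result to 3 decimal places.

0.404

Balance m(1−p*) = e·p* gives e = m(1−p*)/p* = 0.76×0.43000/0.57000 = 0.57333.
Starting from p₀ = 0.57000; update p ← p + (dp/dt)·Δt with the new parameters.
  1  |  dp/dt·Δt = -0.160132  |  p_1 = 0.409868
  2  |  dp/dt·Δt = -0.006256  |  p_2 = 0.403612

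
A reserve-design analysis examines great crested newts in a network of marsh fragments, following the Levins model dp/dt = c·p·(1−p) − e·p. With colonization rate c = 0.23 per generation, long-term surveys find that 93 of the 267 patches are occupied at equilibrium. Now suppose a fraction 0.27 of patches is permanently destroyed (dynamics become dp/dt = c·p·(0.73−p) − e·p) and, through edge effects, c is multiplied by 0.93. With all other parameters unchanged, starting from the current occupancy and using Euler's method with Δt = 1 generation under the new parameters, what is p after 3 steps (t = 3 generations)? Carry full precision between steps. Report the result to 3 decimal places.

Observed p* = 93/267 = 0.34831.
Balance c(1−p*) = e gives e = 0.23×(1 − 0.34831) = 0.14989.
Starting from p₀ = 0.34831; update p ← p + (dp/dt)·Δt with the new parameters.
step 1: Δp = -0.02377, p = 0.32454
step 2: Δp = -0.02050, p = 0.30405
step 3: Δp = -0.01787, p = 0.28617

0.286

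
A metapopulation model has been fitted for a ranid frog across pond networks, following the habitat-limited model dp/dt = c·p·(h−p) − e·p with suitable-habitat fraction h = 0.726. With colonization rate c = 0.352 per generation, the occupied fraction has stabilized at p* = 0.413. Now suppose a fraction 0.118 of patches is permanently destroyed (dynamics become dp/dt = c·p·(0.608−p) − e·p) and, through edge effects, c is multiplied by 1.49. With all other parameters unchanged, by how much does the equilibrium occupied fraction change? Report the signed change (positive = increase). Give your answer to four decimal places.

-0.0151

Balance c(h−p*) = e gives e = 0.352×(0.726 − 0.41300) = 0.11018.
New p* = 0.608 − e/c = 0.608 − 0.11018/0.52448 = 0.39793.
Δp* = 0.39793 − 0.41300 = -0.01507.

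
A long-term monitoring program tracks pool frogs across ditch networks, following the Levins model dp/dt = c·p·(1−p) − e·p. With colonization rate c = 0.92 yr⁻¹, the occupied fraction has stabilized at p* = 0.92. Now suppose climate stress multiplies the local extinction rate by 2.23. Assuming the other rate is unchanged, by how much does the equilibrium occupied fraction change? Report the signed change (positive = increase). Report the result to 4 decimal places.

-0.0984

Balance c(1−p*) = e gives e = 0.92×(1 − 0.92000) = 0.07360.
New p* = 1 − e/c = 1 − 0.16413/0.92000 = 0.82160.
Δp* = 0.82160 − 0.92000 = -0.09840.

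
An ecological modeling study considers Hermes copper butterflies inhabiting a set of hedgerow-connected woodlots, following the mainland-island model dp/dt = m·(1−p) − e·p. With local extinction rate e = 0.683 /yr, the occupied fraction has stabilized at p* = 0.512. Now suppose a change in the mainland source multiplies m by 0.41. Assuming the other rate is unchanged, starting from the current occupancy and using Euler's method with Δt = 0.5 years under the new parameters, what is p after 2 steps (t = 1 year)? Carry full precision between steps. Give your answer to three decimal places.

Balance m(1−p*) = e·p* gives m = e·p*/(1−p*) = 0.683×0.51200/0.48800 = 0.71659.
Starting from p₀ = 0.51200; update p ← p + (dp/dt)·Δt with the new parameters.
p: 0.51200 → 0.40884  (Δp = -0.10316)
p: 0.40884 → 0.35606  (Δp = -0.05278)

0.356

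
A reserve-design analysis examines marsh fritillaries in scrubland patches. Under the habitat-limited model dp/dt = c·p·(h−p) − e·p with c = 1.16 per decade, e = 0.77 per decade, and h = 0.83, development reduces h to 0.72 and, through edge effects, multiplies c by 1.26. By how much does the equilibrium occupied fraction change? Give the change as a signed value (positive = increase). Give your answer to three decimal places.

Before: p* = h − e/c = 0.83 − 0.77/1.16 = 0.83 − 0.6638 = 0.1662.
After: c = 1.4616, e = 0.77, h = 0.72; p* = 0.72 − 0.77/1.4616 = 0.1932.
Δp* = 0.1932 − 0.1662 = +0.0270.

0.027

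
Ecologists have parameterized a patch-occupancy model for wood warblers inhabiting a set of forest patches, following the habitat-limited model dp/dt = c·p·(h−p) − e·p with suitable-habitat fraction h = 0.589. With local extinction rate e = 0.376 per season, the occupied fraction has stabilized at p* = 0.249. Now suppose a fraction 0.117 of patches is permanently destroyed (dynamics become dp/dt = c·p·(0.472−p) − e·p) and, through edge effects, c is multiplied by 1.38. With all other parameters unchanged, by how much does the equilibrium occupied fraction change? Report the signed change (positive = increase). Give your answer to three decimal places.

Balance c(h−p*) = e gives c = e/(0.589 − 0.24900) = 0.376/0.34000 = 1.10588.
New p* = 0.472 − e/c = 0.472 − 0.37600/1.52611 = 0.22562.
Δp* = 0.22562 − 0.24900 = -0.02338.

-0.023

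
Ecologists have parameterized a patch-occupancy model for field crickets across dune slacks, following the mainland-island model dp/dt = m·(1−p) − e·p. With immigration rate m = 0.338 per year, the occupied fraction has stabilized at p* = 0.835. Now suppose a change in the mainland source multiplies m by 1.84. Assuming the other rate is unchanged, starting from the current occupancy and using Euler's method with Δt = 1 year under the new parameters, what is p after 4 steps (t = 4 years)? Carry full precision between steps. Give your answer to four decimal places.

Balance m(1−p*) = e·p* gives e = m(1−p*)/p* = 0.338×0.16500/0.83500 = 0.06679.
Starting from p₀ = 0.83500; update p ← p + (dp/dt)·Δt with the new parameters.
t = 1: p = 0.83500 + (+0.04685) = 0.88185
t = 2: p = 0.88185 + (+0.01458) = 0.89643
t = 3: p = 0.89643 + (+0.00454) = 0.90097
t = 4: p = 0.90097 + (+0.00141) = 0.90238

0.9024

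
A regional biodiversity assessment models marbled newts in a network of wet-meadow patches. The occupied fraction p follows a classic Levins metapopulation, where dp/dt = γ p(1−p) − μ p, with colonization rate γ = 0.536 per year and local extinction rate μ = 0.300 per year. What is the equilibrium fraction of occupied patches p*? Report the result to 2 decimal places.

Setting dp/dt = 0 and dividing through by p* gives γ·(1−p*) = μ.
So p* = 1 − μ/γ = 1 − 0.300/0.536 = 1 − 0.5597 = 0.4403.

0.44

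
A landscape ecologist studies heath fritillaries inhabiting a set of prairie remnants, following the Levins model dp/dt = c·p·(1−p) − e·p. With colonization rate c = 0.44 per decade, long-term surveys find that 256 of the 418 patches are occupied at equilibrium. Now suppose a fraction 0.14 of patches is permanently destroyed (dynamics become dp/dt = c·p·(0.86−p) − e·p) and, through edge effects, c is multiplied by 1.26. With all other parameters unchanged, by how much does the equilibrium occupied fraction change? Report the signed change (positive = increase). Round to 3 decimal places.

-0.060

Observed p* = 256/418 = 0.61244.
Balance c(1−p*) = e gives e = 0.44×(1 − 0.61244) = 0.17053.
New p* = 0.86 − e/c = 0.86 − 0.17053/0.55440 = 0.55241.
Δp* = 0.55241 − 0.61244 = -0.06003.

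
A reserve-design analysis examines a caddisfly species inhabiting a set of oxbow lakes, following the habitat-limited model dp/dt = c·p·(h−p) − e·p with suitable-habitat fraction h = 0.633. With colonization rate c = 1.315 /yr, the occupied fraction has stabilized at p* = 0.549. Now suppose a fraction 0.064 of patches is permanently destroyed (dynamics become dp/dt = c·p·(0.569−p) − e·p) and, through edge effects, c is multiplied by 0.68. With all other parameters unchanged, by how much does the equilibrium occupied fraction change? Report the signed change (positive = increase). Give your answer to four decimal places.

Balance c(h−p*) = e gives e = 1.315×(0.633 − 0.54900) = 0.11046.
New p* = 0.569 − e/c = 0.569 − 0.11046/0.89420 = 0.44547.
Δp* = 0.44547 − 0.54900 = -0.10353.

-0.1035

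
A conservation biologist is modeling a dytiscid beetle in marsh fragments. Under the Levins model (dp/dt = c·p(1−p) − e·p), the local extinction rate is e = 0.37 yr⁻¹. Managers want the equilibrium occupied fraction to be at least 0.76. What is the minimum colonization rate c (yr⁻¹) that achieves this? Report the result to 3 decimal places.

1.542

p* = 1 − e/c ≥ 0.76 requires e/c ≤ 0.2400, i.e. c ≥ e/0.2400.
c_min = 0.37/0.2400 = 1.5417.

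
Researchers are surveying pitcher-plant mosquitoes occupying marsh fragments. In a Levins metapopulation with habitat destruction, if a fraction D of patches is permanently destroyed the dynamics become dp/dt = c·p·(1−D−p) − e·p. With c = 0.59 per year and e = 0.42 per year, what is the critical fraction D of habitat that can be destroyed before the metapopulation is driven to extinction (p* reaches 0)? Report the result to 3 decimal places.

0.288

The nontrivial equilibrium is p* = (1−D) − e/c; extinction occurs when this hits zero.
So D_crit = 1 − e/c = 1 − 0.42/0.59 = 1 − 0.7119 = 0.2881.
Note this equals the original equilibrium occupancy — the Levins extinction-debt result.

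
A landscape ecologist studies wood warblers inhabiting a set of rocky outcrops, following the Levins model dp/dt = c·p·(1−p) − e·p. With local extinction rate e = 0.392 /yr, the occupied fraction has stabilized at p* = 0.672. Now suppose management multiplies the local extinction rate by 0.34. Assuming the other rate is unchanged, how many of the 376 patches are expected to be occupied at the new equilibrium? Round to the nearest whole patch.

334

Balance c(1−p*) = e gives c = e/(1 − 0.67200) = 0.392/0.32800 = 1.19512.
New p* = 1 − e/c = 1 − 0.13328/1.19512 = 0.88848.
Expected occupied = 376 × 0.88848 = 334.07 ≈ 334.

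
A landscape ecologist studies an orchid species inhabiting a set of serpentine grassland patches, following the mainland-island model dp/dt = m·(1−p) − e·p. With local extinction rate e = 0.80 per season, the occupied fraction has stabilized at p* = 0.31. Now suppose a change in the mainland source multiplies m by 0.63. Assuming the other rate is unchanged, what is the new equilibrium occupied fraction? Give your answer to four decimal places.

Balance m(1−p*) = e·p* gives m = e·p*/(1−p*) = 0.80×0.31000/0.69000 = 0.35942.
New p* = m/(m+e) = 0.22643/(0.22643+0.80000) = 0.22060.

0.2206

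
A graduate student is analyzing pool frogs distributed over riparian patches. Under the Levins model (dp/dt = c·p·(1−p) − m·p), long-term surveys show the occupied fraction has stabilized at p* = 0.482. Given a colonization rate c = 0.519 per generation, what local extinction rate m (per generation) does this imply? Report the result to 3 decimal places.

0.269

At equilibrium c(1−p*) = m.
m = 0.519 × (1 − 0.482) = 0.519 × 0.5180 = 0.2688.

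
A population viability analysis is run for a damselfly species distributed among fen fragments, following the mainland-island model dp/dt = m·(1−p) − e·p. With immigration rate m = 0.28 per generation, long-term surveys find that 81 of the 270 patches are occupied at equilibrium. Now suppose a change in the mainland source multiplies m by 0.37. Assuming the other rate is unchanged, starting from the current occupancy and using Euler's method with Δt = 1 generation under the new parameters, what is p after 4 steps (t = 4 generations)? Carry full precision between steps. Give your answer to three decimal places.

0.137

Observed p* = 81/270 = 0.30000.
Balance m(1−p*) = e·p* gives e = m(1−p*)/p* = 0.28×0.70000/0.30000 = 0.65333.
Starting from p₀ = 0.30000; update p ← p + (dp/dt)·Δt with the new parameters.
  1  |  dp/dt·Δt = -0.123480  |  p_1 = 0.176520
  2  |  dp/dt·Δt = -0.030014  |  p_2 = 0.146506
  3  |  dp/dt·Δt = -0.007295  |  p_3 = 0.139211
  4  |  dp/dt·Δt = -0.001773  |  p_4 = 0.137437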